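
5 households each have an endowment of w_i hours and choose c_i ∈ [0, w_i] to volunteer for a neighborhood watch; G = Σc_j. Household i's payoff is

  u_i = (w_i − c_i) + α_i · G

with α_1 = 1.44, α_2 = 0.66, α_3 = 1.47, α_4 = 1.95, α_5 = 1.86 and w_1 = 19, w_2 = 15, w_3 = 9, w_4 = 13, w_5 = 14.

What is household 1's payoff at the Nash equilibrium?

∂u_i/∂c_i = α_i − 1, so household i contributes w_i if α_i > 1, else 0.
α_i > 1 for i ∈ {1, 3, 4, 5}; NE contributions (19, 0, 9, 13, 14), G = 55.
u_1 = (19 − 19) + 1.44·55 = 79.2.

79.2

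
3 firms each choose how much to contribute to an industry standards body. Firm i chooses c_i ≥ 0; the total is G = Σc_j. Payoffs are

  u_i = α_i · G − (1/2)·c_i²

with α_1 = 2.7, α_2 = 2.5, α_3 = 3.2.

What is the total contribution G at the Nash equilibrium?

8.4

Firm i's FOC: ∂u_i/∂c_i = α_i − c_i = 0, so c_i* = α_i.
NE contributions = (2.7, 2.5, 3.2); G = 8.4.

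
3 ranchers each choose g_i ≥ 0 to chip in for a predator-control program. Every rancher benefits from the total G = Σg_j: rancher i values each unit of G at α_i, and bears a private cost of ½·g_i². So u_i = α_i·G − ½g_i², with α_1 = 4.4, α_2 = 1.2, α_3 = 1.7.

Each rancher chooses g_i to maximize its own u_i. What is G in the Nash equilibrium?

Rancher i's FOC: ∂u_i/∂g_i = α_i − g_i = 0, so g_i* = α_i.
NE contributions = (4.4, 1.2, 1.7); G = 7.3.

7.3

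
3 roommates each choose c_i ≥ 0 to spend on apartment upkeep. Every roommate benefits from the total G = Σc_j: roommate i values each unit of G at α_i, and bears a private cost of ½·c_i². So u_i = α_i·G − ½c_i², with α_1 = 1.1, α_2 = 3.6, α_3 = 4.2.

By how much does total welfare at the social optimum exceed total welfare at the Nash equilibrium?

55.51

Roommate i's FOC: ∂u_i/∂c_i = α_i − c_i = 0, so c_i* = α_i.
NE contributions = (1.1, 3.6, 4.2); G = 8.9.
W^NE = (Σα)·G − ½Σα_i² = 8.9² − ½·31.81 = 63.305.
Planner sets c_i = Σα_j = 8.9 for every i, so G^SO = 3·8.9 = 26.7.
W^SO = (Σα)·G^SO − ½·3·(Σα)² = (3/2)·8.9² = 118.815.
Deadweight loss = W^SO − W^NE = 55.51.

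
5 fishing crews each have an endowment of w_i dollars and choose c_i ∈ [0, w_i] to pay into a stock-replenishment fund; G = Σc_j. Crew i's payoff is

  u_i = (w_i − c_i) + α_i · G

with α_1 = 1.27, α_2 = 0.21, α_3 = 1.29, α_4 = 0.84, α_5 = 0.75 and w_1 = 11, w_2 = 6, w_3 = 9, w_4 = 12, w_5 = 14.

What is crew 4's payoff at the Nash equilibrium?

∂u_i/∂c_i = α_i − 1, so crew i contributes w_i if α_i > 1, else 0.
α_i > 1 for i ∈ {1, 3}; NE contributions (11, 0, 9, 0, 0), G = 20.
u_4 = (12 − 0) + 0.84·20 = 28.8.

28.8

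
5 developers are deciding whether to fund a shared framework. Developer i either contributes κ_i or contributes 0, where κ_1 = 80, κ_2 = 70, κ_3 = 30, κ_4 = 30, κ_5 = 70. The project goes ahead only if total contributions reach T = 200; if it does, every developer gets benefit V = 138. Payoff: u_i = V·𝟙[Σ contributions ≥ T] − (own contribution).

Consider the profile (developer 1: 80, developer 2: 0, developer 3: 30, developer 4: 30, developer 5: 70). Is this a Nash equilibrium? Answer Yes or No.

Total = 210 ≥ 200: provided.
Developer 1 (pledges 80, payoff 58): dropping to 0 → total 130, payoff 0. No gain.
Developer 2 (pledges 0, payoff 138): pledging 70 → total 280, payoff 68. No gain.
Developer 3 (pledges 30, payoff 108): dropping to 0 → total 180, payoff 0. No gain.
Developer 4 (pledges 30, payoff 108): dropping to 0 → total 180, payoff 0. No gain.
Developer 5 (pledges 70, payoff 68): dropping to 0 → total 140, payoff 0. No gain.

Yes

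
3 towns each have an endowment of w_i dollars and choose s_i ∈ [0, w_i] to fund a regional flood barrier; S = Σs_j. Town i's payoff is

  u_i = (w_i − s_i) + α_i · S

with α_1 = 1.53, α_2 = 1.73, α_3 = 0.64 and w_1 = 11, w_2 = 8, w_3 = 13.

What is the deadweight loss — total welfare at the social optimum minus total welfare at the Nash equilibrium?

37.7

∂u_i/∂s_i = α_i − 1, so town i contributes w_i if α_i > 1, else 0.
α_i > 1 for i ∈ {1, 2}; NE contributions (11, 8, 0), S = 19.
W^NE = Σw_i − S^NE + (Σα_i)·S^NE = 32 + 2.9·19 = 87.1.
Planner: ∂(Σu_j)/∂s_i = Σα_j − 1 = 2.9 > 0, so everyone contributes w_i; S^SO = 32, W^SO = 32 + 2.9·32 = 124.8.
Deadweight loss = 37.7.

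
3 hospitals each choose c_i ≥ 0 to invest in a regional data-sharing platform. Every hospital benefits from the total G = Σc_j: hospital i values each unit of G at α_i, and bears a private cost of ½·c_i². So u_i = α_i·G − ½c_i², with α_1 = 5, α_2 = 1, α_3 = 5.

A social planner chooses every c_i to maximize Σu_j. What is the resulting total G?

33

Planner FOC: ∂(Σu_j)/∂c_i = (Σα_j) − c_i = 0, so c_i^SO = Σα_j = 11 for every i; G^SO = 33.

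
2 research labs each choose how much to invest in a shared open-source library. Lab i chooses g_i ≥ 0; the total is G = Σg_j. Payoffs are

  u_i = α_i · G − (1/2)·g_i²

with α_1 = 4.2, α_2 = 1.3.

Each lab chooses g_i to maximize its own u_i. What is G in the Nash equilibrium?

5.5

Lab i's FOC: ∂u_i/∂g_i = α_i − g_i = 0, so g_i* = α_i.
NE contributions = (4.2, 1.3); G = 5.5.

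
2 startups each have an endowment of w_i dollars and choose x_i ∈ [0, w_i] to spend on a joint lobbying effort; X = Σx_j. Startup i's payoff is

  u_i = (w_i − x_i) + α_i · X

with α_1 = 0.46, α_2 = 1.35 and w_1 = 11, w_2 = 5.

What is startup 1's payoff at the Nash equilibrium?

∂u_i/∂x_i = α_i − 1, so startup i contributes w_i if α_i > 1, else 0.
α_i > 1 for i ∈ {2}; NE contributions (0, 5), X = 5.
u_1 = (11 − 0) + 0.46·5 = 13.3.

13.3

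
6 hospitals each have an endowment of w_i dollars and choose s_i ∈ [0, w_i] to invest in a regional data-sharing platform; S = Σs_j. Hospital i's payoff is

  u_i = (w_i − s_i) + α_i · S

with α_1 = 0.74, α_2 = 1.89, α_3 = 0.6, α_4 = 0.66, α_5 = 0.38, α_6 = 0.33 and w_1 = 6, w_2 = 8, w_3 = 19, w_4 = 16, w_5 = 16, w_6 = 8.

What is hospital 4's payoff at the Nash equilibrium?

21.28

∂u_i/∂s_i = α_i − 1, so hospital i contributes w_i if α_i > 1, else 0.
α_i > 1 for i ∈ {2}; NE contributions (0, 8, 0, 0, 0, 0), S = 8.
u_4 = (16 − 0) + 0.66·8 = 21.28.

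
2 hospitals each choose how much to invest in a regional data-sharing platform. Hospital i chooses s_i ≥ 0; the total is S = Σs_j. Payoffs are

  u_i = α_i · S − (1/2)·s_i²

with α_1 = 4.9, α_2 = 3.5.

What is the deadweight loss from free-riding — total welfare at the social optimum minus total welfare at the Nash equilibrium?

18.13

Hospital i's FOC: ∂u_i/∂s_i = α_i − s_i = 0, so s_i* = α_i.
NE contributions = (4.9, 3.5); S = 8.4.
W^NE = (Σα)·S − ½Σα_i² = 8.4² − ½·36.26 = 52.43.
Planner sets s_i = Σα_j = 8.4 for every i, so S^SO = 2·8.4 = 16.8.
W^SO = (Σα)·S^SO − ½·2·(Σα)² = (2/2)·8.4² = 70.56.
Deadweight loss = W^SO − W^NE = 18.13.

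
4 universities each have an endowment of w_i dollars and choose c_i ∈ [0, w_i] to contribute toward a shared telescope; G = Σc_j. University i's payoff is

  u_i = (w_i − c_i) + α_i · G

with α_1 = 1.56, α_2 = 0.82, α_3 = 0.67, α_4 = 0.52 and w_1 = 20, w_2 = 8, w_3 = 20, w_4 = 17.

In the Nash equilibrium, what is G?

20

∂u_i/∂c_i = α_i − 1, so university i contributes w_i if α_i > 1, else 0.
α_i > 1 for i ∈ {1}; NE contributions (20, 0, 0, 0), G = 20.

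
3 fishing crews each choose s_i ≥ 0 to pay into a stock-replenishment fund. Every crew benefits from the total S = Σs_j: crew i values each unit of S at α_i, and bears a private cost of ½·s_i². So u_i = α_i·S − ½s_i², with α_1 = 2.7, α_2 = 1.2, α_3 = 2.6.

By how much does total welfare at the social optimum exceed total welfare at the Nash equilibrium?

Crew i's FOC: ∂u_i/∂s_i = α_i − s_i = 0, so s_i* = α_i.
NE contributions = (2.7, 1.2, 2.6); S = 6.5.
W^NE = (Σα)·S − ½Σα_i² = 6.5² − ½·15.49 = 34.505.
Planner sets s_i = Σα_j = 6.5 for every i, so S^SO = 3·6.5 = 19.5.
W^SO = (Σα)·S^SO − ½·3·(Σα)² = (3/2)·6.5² = 63.375.
Deadweight loss = W^SO − W^NE = 28.87.

28.87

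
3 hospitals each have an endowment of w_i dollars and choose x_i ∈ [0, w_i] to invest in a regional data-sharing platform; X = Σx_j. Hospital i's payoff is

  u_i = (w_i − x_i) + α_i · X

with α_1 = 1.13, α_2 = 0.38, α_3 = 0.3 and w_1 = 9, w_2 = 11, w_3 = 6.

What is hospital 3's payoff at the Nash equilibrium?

∂u_i/∂x_i = α_i − 1, so hospital i contributes w_i if α_i > 1, else 0.
α_i > 1 for i ∈ {1}; NE contributions (9, 0, 0), X = 9.
u_3 = (6 − 0) + 0.3·9 = 8.7.

8.7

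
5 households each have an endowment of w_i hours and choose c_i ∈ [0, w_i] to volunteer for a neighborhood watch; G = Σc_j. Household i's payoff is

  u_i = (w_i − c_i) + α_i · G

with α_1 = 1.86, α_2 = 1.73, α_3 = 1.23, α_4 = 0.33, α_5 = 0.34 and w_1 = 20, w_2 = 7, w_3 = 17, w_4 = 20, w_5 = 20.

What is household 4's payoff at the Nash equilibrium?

34.52

∂u_i/∂c_i = α_i − 1, so household i contributes w_i if α_i > 1, else 0.
α_i > 1 for i ∈ {1, 2, 3}; NE contributions (20, 7, 17, 0, 0), G = 44.
u_4 = (20 − 0) + 0.33·44 = 34.52.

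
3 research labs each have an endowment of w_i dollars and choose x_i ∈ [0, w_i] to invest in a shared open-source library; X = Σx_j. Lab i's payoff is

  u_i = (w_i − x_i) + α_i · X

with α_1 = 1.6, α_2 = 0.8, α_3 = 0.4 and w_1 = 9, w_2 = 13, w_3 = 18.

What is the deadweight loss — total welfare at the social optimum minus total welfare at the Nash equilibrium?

∂u_i/∂x_i = α_i − 1, so lab i contributes w_i if α_i > 1, else 0.
α_i > 1 for i ∈ {1}; NE contributions (9, 0, 0), X = 9.
W^NE = Σw_i − X^NE + (Σα_i)·X^NE = 40 + 1.8·9 = 56.2.
Planner: ∂(Σu_j)/∂x_i = Σα_j − 1 = 1.8 > 0, so everyone contributes w_i; X^SO = 40, W^SO = 40 + 1.8·40 = 112.
Deadweight loss = 55.8.

55.8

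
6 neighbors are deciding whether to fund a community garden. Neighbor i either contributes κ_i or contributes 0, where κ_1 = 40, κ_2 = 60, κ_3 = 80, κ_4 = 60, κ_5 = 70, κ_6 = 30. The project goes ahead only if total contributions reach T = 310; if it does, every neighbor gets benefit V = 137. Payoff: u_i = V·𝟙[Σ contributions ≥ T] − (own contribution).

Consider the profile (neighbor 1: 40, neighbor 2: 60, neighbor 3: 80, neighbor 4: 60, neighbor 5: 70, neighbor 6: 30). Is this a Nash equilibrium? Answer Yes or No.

No

Total = 340 ≥ 310: provided.
Neighbor 1 (pledges 40, payoff 97): dropping to 0 → total 300, payoff 0. No gain.
Neighbor 2 (pledges 60, payoff 77): dropping to 0 → total 280, payoff 0. No gain.
Neighbor 3 (pledges 80, payoff 57): dropping to 0 → total 260, payoff 0. No gain.
Neighbor 4 (pledges 60, payoff 77): dropping to 0 → total 280, payoff 0. No gain.
Neighbor 5 (pledges 70, payoff 67): dropping to 0 → total 270, payoff 0. No gain.
Neighbor 6 (pledges 30, payoff 107): dropping to 0 → total 310, payoff 137. Profitable deviation.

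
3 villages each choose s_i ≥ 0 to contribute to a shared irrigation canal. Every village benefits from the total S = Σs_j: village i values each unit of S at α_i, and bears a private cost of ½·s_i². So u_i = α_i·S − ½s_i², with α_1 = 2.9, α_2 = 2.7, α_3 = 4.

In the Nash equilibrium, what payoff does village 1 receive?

23.635

Village i's FOC: ∂u_i/∂s_i = α_i − s_i = 0, so s_i* = α_i.
NE contributions = (2.9, 2.7, 4); S = 9.6.
u_1 = α_1·S − ½·(s_1)² = 2.9·9.6 − ½·2.9² = 23.635.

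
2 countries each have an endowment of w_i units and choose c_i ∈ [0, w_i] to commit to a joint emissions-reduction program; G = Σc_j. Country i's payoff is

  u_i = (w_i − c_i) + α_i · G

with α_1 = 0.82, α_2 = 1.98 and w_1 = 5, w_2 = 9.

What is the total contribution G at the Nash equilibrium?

9

∂u_i/∂c_i = α_i − 1, so country i contributes w_i if α_i > 1, else 0.
α_i > 1 for i ∈ {2}; NE contributions (0, 9), G = 9.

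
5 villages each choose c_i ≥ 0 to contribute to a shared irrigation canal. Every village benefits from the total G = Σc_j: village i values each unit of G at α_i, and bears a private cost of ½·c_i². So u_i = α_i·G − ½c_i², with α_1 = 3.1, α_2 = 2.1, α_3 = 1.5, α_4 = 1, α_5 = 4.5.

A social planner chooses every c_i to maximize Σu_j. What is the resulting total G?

61

Planner FOC: ∂(Σu_j)/∂c_i = (Σα_j) − c_i = 0, so c_i^SO = Σα_j = 12.2 for every i; G^SO = 61.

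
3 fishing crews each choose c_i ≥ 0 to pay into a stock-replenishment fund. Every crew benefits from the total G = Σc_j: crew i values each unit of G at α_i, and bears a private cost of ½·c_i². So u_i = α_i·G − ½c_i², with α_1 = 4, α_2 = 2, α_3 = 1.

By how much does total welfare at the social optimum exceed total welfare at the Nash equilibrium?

Crew i's FOC: ∂u_i/∂c_i = α_i − c_i = 0, so c_i* = α_i.
NE contributions = (4, 2, 1); G = 7.
W^NE = (Σα)·G − ½Σα_i² = 7² − ½·21 = 38.5.
Planner sets c_i = Σα_j = 7 for every i, so G^SO = 3·7 = 21.
W^SO = (Σα)·G^SO − ½·3·(Σα)² = (3/2)·7² = 73.5.
Deadweight loss = W^SO − W^NE = 35.

35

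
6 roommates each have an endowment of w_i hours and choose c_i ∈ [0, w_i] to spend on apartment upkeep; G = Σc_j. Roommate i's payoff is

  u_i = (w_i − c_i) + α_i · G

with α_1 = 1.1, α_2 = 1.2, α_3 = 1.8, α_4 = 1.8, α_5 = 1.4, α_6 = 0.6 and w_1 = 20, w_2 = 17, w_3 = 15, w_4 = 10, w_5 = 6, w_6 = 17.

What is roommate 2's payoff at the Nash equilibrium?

∂u_i/∂c_i = α_i − 1, so roommate i contributes w_i if α_i > 1, else 0.
α_i > 1 for i ∈ {1, 2, 3, 4, 5}; NE contributions (20, 17, 15, 10, 6, 0), G = 68.
u_2 = (17 − 17) + 1.2·68 = 81.6.

81.6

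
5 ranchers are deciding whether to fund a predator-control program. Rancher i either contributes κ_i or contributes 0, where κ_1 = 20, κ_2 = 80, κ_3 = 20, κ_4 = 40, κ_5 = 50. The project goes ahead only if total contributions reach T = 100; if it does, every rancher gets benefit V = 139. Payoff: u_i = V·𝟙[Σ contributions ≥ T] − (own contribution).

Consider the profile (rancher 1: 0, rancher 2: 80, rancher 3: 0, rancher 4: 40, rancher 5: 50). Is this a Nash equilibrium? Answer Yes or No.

No

Total = 170 ≥ 100: provided.
Rancher 1 (pledges 0, payoff 139): pledging 20 → total 190, payoff 119. No gain.
Rancher 2 (pledges 80, payoff 59): dropping to 0 → total 90, payoff 0. No gain.
Rancher 3 (pledges 0, payoff 139): pledging 20 → total 190, payoff 119. No gain.
Rancher 4 (pledges 40, payoff 99): dropping to 0 → total 130, payoff 139. Profitable deviation.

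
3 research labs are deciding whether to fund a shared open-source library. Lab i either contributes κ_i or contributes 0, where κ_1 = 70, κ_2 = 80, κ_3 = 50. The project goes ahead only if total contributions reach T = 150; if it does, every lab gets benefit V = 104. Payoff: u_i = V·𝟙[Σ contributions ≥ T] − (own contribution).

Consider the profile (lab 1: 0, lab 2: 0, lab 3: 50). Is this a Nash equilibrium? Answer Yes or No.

Total = 50 < 150: not provided.
Lab 1 (pledges 0, payoff 0): pledging 70 → total 120, payoff -70. No gain.
Lab 2 (pledges 0, payoff 0): pledging 80 → total 130, payoff -80. No gain.
Lab 3 (pledges 50, payoff -50): dropping to 0 → total 0, payoff 0. Profitable deviation.

No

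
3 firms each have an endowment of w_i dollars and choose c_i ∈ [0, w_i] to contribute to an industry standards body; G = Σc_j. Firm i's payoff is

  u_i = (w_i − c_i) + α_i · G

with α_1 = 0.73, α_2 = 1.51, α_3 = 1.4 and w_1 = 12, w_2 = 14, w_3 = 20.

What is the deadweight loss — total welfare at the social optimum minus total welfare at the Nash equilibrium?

∂u_i/∂c_i = α_i − 1, so firm i contributes w_i if α_i > 1, else 0.
α_i > 1 for i ∈ {2, 3}; NE contributions (0, 14, 20), G = 34.
W^NE = Σw_i − G^NE + (Σα_i)·G^NE = 46 + 2.64·34 = 135.76.
Planner: ∂(Σu_j)/∂c_i = Σα_j − 1 = 2.64 > 0, so everyone contributes w_i; G^SO = 46, W^SO = 46 + 2.64·46 = 167.44.
Deadweight loss = 31.68.

31.68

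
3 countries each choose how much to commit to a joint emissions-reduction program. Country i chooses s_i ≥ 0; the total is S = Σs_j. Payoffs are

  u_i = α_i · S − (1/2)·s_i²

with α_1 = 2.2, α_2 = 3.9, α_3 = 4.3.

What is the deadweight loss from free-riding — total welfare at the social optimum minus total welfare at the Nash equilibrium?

73.35

Country i's FOC: ∂u_i/∂s_i = α_i − s_i = 0, so s_i* = α_i.
NE contributions = (2.2, 3.9, 4.3); S = 10.4.
W^NE = (Σα)·S − ½Σα_i² = 10.4² − ½·38.54 = 88.89.
Planner sets s_i = Σα_j = 10.4 for every i, so S^SO = 3·10.4 = 31.2.
W^SO = (Σα)·S^SO − ½·3·(Σα)² = (3/2)·10.4² = 162.24.
Deadweight loss = W^SO − W^NE = 73.35.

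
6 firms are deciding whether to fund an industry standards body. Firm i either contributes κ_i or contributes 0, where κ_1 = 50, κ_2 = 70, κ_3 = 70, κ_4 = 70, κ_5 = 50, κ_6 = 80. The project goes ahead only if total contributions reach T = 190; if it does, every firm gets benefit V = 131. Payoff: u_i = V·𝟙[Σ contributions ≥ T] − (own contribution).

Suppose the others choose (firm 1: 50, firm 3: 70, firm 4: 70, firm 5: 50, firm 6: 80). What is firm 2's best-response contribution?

0

Others' total = 320 ≥ 190; contributing adds cost 70 for no extra benefit.
Best response: 0.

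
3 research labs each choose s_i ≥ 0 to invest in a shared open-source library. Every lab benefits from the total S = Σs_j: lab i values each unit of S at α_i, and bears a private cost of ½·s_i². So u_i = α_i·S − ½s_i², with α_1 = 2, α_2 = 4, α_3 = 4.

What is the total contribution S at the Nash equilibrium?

Lab i's FOC: ∂u_i/∂s_i = α_i − s_i = 0, so s_i* = α_i.
NE contributions = (2, 4, 4); S = 10.

10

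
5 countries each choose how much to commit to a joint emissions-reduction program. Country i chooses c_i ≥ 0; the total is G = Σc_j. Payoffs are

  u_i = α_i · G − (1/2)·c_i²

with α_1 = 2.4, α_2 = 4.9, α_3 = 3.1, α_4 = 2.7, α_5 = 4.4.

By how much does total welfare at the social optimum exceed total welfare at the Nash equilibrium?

492.39

Country i's FOC: ∂u_i/∂c_i = α_i − c_i = 0, so c_i* = α_i.
NE contributions = (2.4, 4.9, 3.1, 2.7, 4.4); G = 17.5.
W^NE = (Σα)·G − ½Σα_i² = 17.5² − ½·66.03 = 273.235.
Planner sets c_i = Σα_j = 17.5 for every i, so G^SO = 5·17.5 = 87.5.
W^SO = (Σα)·G^SO − ½·5·(Σα)² = (5/2)·17.5² = 765.625.
Deadweight loss = W^SO − W^NE = 492.39.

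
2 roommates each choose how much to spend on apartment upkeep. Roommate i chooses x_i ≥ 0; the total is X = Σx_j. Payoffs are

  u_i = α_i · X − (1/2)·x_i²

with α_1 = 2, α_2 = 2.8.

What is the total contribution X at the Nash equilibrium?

4.8

Roommate i's FOC: ∂u_i/∂x_i = α_i − x_i = 0, so x_i* = α_i.
NE contributions = (2, 2.8); X = 4.8.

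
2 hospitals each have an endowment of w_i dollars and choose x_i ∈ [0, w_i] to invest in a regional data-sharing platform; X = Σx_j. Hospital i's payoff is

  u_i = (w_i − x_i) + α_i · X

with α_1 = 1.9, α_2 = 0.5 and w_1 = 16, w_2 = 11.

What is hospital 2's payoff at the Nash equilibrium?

19

∂u_i/∂x_i = α_i − 1, so hospital i contributes w_i if α_i > 1, else 0.
α_i > 1 for i ∈ {1}; NE contributions (16, 0), X = 16.
u_2 = (11 − 0) + 0.5·16 = 19.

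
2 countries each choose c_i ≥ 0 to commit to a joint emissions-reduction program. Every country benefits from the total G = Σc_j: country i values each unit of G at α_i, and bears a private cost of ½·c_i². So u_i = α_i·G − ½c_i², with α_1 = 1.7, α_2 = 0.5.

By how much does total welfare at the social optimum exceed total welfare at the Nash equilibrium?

Country i's FOC: ∂u_i/∂c_i = α_i − c_i = 0, so c_i* = α_i.
NE contributions = (1.7, 0.5); G = 2.2.
W^NE = (Σα)·G − ½Σα_i² = 2.2² − ½·3.14 = 3.27.
Planner sets c_i = Σα_j = 2.2 for every i, so G^SO = 2·2.2 = 4.4.
W^SO = (Σα)·G^SO − ½·2·(Σα)² = (2/2)·2.2² = 4.84.
Deadweight loss = W^SO − W^NE = 1.57.

1.57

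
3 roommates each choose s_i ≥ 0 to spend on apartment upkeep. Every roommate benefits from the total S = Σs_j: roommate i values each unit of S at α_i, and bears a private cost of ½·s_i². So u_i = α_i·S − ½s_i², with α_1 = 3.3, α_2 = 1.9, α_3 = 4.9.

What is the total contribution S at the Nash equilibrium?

10.1

Roommate i's FOC: ∂u_i/∂s_i = α_i − s_i = 0, so s_i* = α_i.
NE contributions = (3.3, 1.9, 4.9); S = 10.1.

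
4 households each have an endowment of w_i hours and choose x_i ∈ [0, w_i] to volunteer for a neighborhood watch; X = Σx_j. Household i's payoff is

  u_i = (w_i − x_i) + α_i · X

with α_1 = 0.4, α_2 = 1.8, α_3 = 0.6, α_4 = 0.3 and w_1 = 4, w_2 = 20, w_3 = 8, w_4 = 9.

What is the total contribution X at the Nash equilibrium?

20

∂u_i/∂x_i = α_i − 1, so household i contributes w_i if α_i > 1, else 0.
α_i > 1 for i ∈ {2}; NE contributions (0, 20, 0, 0), X = 20.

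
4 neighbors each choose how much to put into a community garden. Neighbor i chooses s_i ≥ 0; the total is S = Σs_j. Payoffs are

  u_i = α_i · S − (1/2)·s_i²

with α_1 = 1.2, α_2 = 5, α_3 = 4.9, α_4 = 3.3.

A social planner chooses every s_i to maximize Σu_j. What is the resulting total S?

57.6

Planner FOC: ∂(Σu_j)/∂s_i = (Σα_j) − s_i = 0, so s_i^SO = Σα_j = 14.4 for every i; S^SO = 57.6.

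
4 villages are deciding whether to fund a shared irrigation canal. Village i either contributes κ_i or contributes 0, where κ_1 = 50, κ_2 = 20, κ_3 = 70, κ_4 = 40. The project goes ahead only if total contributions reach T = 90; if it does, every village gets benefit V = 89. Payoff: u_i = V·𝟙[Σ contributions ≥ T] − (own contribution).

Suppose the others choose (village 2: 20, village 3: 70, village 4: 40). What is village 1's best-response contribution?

Others' total = 130 ≥ 90; contributing adds cost 50 for no extra benefit.
Best response: 0.

0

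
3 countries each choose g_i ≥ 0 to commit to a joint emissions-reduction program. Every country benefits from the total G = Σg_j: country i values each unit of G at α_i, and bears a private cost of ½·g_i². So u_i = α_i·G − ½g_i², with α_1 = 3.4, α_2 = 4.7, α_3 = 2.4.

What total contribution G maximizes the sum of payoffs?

31.5

Planner FOC: ∂(Σu_j)/∂g_i = (Σα_j) − g_i = 0, so g_i^SO = Σα_j = 10.5 for every i; G^SO = 31.5.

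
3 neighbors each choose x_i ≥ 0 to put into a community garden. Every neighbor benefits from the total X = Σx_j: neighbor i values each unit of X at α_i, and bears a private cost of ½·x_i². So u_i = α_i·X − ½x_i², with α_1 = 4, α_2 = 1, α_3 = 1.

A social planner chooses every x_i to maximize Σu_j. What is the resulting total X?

Planner FOC: ∂(Σu_j)/∂x_i = (Σα_j) − x_i = 0, so x_i^SO = Σα_j = 6 for every i; X^SO = 18.

18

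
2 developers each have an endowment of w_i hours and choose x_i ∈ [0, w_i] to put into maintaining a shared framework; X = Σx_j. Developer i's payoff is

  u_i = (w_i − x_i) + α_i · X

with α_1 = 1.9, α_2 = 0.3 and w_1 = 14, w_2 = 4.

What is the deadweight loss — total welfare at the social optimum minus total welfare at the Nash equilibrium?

4.8

∂u_i/∂x_i = α_i − 1, so developer i contributes w_i if α_i > 1, else 0.
α_i > 1 for i ∈ {1}; NE contributions (14, 0), X = 14.
W^NE = Σw_i − X^NE + (Σα_i)·X^NE = 18 + 1.2·14 = 34.8.
Planner: ∂(Σu_j)/∂x_i = Σα_j − 1 = 1.2 > 0, so everyone contributes w_i; X^SO = 18, W^SO = 18 + 1.2·18 = 39.6.
Deadweight loss = 4.8.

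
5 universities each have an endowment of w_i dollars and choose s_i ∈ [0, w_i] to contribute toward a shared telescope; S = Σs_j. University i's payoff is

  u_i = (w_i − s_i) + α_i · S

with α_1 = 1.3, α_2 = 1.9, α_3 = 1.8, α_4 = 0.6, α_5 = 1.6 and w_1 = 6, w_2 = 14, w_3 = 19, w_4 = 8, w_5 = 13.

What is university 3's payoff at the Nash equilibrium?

93.6

∂u_i/∂s_i = α_i − 1, so university i contributes w_i if α_i > 1, else 0.
α_i > 1 for i ∈ {1, 2, 3, 5}; NE contributions (6, 14, 19, 0, 13), S = 52.
u_3 = (19 − 19) + 1.8·52 = 93.6.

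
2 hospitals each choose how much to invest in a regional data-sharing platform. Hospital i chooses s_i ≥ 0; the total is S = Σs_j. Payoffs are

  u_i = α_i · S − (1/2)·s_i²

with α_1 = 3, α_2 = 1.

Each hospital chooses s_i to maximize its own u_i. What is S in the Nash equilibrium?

4

Hospital i's FOC: ∂u_i/∂s_i = α_i − s_i = 0, so s_i* = α_i.
NE contributions = (3, 1); S = 4.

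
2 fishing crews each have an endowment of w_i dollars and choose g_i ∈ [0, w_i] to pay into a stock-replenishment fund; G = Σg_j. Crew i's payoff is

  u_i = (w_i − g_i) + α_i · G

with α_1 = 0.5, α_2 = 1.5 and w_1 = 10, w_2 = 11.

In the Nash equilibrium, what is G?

11

∂u_i/∂g_i = α_i − 1, so crew i contributes w_i if α_i > 1, else 0.
α_i > 1 for i ∈ {2}; NE contributions (0, 11), G = 11.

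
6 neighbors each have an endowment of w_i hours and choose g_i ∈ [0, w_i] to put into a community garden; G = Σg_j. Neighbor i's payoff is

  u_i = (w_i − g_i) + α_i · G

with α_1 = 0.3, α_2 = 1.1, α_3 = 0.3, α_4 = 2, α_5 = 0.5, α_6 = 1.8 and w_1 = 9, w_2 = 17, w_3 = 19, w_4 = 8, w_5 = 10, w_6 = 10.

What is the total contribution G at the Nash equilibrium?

35

∂u_i/∂g_i = α_i − 1, so neighbor i contributes w_i if α_i > 1, else 0.
α_i > 1 for i ∈ {2, 4, 6}; NE contributions (0, 17, 0, 8, 0, 10), G = 35.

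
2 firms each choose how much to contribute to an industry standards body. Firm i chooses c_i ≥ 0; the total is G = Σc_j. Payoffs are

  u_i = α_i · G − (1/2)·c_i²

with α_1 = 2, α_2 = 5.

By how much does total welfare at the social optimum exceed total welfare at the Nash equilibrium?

14.5

Firm i's FOC: ∂u_i/∂c_i = α_i − c_i = 0, so c_i* = α_i.
NE contributions = (2, 5); G = 7.
W^NE = (Σα)·G − ½Σα_i² = 7² − ½·29 = 34.5.
Planner sets c_i = Σα_j = 7 for every i, so G^SO = 2·7 = 14.
W^SO = (Σα)·G^SO − ½·2·(Σα)² = (2/2)·7² = 49.
Deadweight loss = W^SO − W^NE = 14.5.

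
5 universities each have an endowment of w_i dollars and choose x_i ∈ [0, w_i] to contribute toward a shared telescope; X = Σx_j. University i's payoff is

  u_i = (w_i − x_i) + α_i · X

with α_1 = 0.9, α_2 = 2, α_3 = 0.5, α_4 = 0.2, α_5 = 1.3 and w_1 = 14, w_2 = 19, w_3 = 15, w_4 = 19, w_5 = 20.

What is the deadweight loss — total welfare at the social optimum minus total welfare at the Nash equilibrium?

187.2

∂u_i/∂x_i = α_i − 1, so university i contributes w_i if α_i > 1, else 0.
α_i > 1 for i ∈ {2, 5}; NE contributions (0, 19, 0, 0, 20), X = 39.
W^NE = Σw_i − X^NE + (Σα_i)·X^NE = 87 + 3.9·39 = 239.1.
Planner: ∂(Σu_j)/∂x_i = Σα_j − 1 = 3.9 > 0, so everyone contributes w_i; X^SO = 87, W^SO = 87 + 3.9·87 = 426.3.
Deadweight loss = 187.2.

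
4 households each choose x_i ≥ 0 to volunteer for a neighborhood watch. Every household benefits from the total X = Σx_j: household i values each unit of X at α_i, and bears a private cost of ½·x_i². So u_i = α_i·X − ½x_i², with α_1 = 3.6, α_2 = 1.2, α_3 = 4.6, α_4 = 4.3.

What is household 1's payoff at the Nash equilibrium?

42.84

Household i's FOC: ∂u_i/∂x_i = α_i − x_i = 0, so x_i* = α_i.
NE contributions = (3.6, 1.2, 4.6, 4.3); X = 13.7.
u_1 = α_1·X − ½·(x_1)² = 3.6·13.7 − ½·3.6² = 42.84.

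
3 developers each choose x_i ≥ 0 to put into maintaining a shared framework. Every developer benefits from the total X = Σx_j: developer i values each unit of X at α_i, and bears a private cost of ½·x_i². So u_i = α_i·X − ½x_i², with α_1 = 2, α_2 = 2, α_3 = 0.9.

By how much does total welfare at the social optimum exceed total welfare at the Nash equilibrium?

16.41

Developer i's FOC: ∂u_i/∂x_i = α_i − x_i = 0, so x_i* = α_i.
NE contributions = (2, 2, 0.9); X = 4.9.
W^NE = (Σα)·X − ½Σα_i² = 4.9² − ½·8.81 = 19.605.
Planner sets x_i = Σα_j = 4.9 for every i, so X^SO = 3·4.9 = 14.7.
W^SO = (Σα)·X^SO − ½·3·(Σα)² = (3/2)·4.9² = 36.015.
Deadweight loss = W^SO − W^NE = 16.41.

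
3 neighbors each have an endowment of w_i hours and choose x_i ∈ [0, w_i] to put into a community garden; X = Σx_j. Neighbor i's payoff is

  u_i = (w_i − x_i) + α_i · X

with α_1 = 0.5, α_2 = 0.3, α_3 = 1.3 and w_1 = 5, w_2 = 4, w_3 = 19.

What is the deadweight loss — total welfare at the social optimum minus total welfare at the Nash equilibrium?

∂u_i/∂x_i = α_i − 1, so neighbor i contributes w_i if α_i > 1, else 0.
α_i > 1 for i ∈ {3}; NE contributions (0, 0, 19), X = 19.
W^NE = Σw_i − X^NE + (Σα_i)·X^NE = 28 + 1.1·19 = 48.9.
Planner: ∂(Σu_j)/∂x_i = Σα_j − 1 = 1.1 > 0, so everyone contributes w_i; X^SO = 28, W^SO = 28 + 1.1·28 = 58.8.
Deadweight loss = 9.9.

9.9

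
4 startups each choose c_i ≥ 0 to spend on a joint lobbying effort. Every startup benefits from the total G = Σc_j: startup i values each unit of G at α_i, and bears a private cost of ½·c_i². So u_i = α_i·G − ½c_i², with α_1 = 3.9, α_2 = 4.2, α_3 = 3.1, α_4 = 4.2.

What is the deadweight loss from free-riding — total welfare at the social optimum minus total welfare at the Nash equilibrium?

267.21

Startup i's FOC: ∂u_i/∂c_i = α_i − c_i = 0, so c_i* = α_i.
NE contributions = (3.9, 4.2, 3.1, 4.2); G = 15.4.
W^NE = (Σα)·G − ½Σα_i² = 15.4² − ½·60.1 = 207.11.
Planner sets c_i = Σα_j = 15.4 for every i, so G^SO = 4·15.4 = 61.6.
W^SO = (Σα)·G^SO − ½·4·(Σα)² = (4/2)·15.4² = 474.32.
Deadweight loss = W^SO − W^NE = 267.21.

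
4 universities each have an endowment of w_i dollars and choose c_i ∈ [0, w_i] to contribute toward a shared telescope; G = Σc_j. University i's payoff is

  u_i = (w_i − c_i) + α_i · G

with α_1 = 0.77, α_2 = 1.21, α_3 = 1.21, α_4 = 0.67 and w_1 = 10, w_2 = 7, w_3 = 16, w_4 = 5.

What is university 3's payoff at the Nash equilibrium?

∂u_i/∂c_i = α_i − 1, so university i contributes w_i if α_i > 1, else 0.
α_i > 1 for i ∈ {2, 3}; NE contributions (0, 7, 16, 0), G = 23.
u_3 = (16 − 16) + 1.21·23 = 27.83.

27.83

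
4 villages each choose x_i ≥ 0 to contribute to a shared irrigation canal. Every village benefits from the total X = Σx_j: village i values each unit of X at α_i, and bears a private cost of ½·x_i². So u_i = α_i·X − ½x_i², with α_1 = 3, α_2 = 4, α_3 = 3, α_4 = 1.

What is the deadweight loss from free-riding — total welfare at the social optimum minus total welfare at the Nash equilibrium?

138.5

Village i's FOC: ∂u_i/∂x_i = α_i − x_i = 0, so x_i* = α_i.
NE contributions = (3, 4, 3, 1); X = 11.
W^NE = (Σα)·X − ½Σα_i² = 11² − ½·35 = 103.5.
Planner sets x_i = Σα_j = 11 for every i, so X^SO = 4·11 = 44.
W^SO = (Σα)·X^SO − ½·4·(Σα)² = (4/2)·11² = 242.
Deadweight loss = W^SO − W^NE = 138.5.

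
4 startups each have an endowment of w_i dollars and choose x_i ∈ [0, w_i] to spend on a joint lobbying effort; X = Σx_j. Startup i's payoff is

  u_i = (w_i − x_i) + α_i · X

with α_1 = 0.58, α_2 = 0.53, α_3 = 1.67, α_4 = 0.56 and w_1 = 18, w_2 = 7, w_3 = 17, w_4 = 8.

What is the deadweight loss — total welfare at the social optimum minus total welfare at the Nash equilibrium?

∂u_i/∂x_i = α_i − 1, so startup i contributes w_i if α_i > 1, else 0.
α_i > 1 for i ∈ {3}; NE contributions (0, 0, 17, 0), X = 17.
W^NE = Σw_i − X^NE + (Σα_i)·X^NE = 50 + 2.34·17 = 89.78.
Planner: ∂(Σu_j)/∂x_i = Σα_j − 1 = 2.34 > 0, so everyone contributes w_i; X^SO = 50, W^SO = 50 + 2.34·50 = 167.
Deadweight loss = 77.22.

77.22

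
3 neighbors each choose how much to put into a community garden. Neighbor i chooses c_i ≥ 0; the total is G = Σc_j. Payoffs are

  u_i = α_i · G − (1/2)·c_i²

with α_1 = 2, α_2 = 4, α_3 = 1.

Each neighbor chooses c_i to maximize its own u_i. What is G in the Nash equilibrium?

7

Neighbor i's FOC: ∂u_i/∂c_i = α_i − c_i = 0, so c_i* = α_i.
NE contributions = (2, 4, 1); G = 7.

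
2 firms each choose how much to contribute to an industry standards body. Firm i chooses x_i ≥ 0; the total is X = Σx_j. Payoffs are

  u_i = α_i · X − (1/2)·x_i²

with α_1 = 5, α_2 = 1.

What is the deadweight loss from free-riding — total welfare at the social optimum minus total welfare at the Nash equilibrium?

13

Firm i's FOC: ∂u_i/∂x_i = α_i − x_i = 0, so x_i* = α_i.
NE contributions = (5, 1); X = 6.
W^NE = (Σα)·X − ½Σα_i² = 6² − ½·26 = 23.
Planner sets x_i = Σα_j = 6 for every i, so X^SO = 2·6 = 12.
W^SO = (Σα)·X^SO − ½·2·(Σα)² = (2/2)·6² = 36.
Deadweight loss = W^SO − W^NE = 13.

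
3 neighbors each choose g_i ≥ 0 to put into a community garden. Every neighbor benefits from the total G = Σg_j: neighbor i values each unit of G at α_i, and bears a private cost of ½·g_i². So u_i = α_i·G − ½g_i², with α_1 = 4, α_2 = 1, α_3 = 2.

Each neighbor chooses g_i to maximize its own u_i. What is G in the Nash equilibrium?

7

Neighbor i's FOC: ∂u_i/∂g_i = α_i − g_i = 0, so g_i* = α_i.
NE contributions = (4, 1, 2); G = 7.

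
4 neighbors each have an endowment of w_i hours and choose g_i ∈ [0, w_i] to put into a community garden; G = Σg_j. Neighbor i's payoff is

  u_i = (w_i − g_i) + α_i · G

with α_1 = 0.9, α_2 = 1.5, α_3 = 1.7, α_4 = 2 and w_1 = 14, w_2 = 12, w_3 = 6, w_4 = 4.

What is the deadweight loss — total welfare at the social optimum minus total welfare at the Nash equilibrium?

71.4

∂u_i/∂g_i = α_i − 1, so neighbor i contributes w_i if α_i > 1, else 0.
α_i > 1 for i ∈ {2, 3, 4}; NE contributions (0, 12, 6, 4), G = 22.
W^NE = Σw_i − G^NE + (Σα_i)·G^NE = 36 + 5.1·22 = 148.2.
Planner: ∂(Σu_j)/∂g_i = Σα_j − 1 = 5.1 > 0, so everyone contributes w_i; G^SO = 36, W^SO = 36 + 5.1·36 = 219.6.
Deadweight loss = 71.4.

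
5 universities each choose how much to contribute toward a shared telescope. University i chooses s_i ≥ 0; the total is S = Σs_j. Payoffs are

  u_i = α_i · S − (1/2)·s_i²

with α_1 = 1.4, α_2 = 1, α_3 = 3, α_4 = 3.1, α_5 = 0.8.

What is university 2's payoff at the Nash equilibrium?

University i's FOC: ∂u_i/∂s_i = α_i − s_i = 0, so s_i* = α_i.
NE contributions = (1.4, 1, 3, 3.1, 0.8); S = 9.3.
u_2 = α_2·S − ½·(s_2)² = 1·9.3 − ½·1² = 8.8.

8.8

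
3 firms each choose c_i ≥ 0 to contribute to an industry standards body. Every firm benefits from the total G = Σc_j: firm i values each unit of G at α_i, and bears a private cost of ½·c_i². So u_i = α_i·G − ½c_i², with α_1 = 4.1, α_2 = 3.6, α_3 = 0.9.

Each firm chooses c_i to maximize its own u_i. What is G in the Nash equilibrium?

Firm i's FOC: ∂u_i/∂c_i = α_i − c_i = 0, so c_i* = α_i.
NE contributions = (4.1, 3.6, 0.9); G = 8.6.

8.6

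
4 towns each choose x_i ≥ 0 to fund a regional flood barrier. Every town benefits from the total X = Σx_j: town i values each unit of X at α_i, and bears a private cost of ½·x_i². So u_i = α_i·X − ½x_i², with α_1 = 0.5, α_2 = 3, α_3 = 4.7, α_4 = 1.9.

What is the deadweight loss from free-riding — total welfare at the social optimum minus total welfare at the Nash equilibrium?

119.485

Town i's FOC: ∂u_i/∂x_i = α_i − x_i = 0, so x_i* = α_i.
NE contributions = (0.5, 3, 4.7, 1.9); X = 10.1.
W^NE = (Σα)·X − ½Σα_i² = 10.1² − ½·34.95 = 84.535.
Planner sets x_i = Σα_j = 10.1 for every i, so X^SO = 4·10.1 = 40.4.
W^SO = (Σα)·X^SO − ½·4·(Σα)² = (4/2)·10.1² = 204.02.
Deadweight loss = W^SO − W^NE = 119.485.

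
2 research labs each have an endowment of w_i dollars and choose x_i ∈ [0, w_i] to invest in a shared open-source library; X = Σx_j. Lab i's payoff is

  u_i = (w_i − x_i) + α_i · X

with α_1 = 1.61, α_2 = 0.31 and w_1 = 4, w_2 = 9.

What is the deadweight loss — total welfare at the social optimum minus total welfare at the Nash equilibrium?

8.28

∂u_i/∂x_i = α_i − 1, so lab i contributes w_i if α_i > 1, else 0.
α_i > 1 for i ∈ {1}; NE contributions (4, 0), X = 4.
W^NE = Σw_i − X^NE + (Σα_i)·X^NE = 13 + 0.92·4 = 16.68.
Planner: ∂(Σu_j)/∂x_i = Σα_j − 1 = 0.92 > 0, so everyone contributes w_i; X^SO = 13, W^SO = 13 + 0.92·13 = 24.96.
Deadweight loss = 8.28.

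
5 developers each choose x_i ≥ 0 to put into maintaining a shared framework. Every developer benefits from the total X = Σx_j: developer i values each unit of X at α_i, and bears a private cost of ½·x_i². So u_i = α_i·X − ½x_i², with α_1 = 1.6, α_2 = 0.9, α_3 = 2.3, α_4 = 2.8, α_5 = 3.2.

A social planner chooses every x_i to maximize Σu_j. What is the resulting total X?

Planner FOC: ∂(Σu_j)/∂x_i = (Σα_j) − x_i = 0, so x_i^SO = Σα_j = 10.8 for every i; X^SO = 54.

54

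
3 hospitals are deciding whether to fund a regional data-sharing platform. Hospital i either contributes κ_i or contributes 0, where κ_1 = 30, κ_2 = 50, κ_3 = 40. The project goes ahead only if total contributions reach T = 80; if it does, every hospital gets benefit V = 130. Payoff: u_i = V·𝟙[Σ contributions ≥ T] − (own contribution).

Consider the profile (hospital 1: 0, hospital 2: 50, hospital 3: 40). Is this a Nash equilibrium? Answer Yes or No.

Total = 90 ≥ 80: provided.
Hospital 1 (pledges 0, payoff 130): pledging 30 → total 120, payoff 100. No gain.
Hospital 2 (pledges 50, payoff 80): dropping to 0 → total 40, payoff 0. No gain.
Hospital 3 (pledges 40, payoff 90): dropping to 0 → total 50, payoff 0. No gain.

Yes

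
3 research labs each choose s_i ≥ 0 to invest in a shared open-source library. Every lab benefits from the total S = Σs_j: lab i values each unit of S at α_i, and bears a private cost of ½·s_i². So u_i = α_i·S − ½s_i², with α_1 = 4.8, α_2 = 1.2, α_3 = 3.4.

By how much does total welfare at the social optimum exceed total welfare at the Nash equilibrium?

62.2

Lab i's FOC: ∂u_i/∂s_i = α_i − s_i = 0, so s_i* = α_i.
NE contributions = (4.8, 1.2, 3.4); S = 9.4.
W^NE = (Σα)·S − ½Σα_i² = 9.4² − ½·36.04 = 70.34.
Planner sets s_i = Σα_j = 9.4 for every i, so S^SO = 3·9.4 = 28.2.
W^SO = (Σα)·S^SO − ½·3·(Σα)² = (3/2)·9.4² = 132.54.
Deadweight loss = W^SO − W^NE = 62.2.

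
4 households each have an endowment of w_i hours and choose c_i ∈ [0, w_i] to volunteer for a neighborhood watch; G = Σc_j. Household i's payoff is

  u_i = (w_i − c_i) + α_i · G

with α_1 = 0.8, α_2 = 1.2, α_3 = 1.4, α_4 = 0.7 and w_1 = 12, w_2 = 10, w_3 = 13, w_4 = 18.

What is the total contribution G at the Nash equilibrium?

23

∂u_i/∂c_i = α_i − 1, so household i contributes w_i if α_i > 1, else 0.
α_i > 1 for i ∈ {2, 3}; NE contributions (0, 10, 13, 0), G = 23.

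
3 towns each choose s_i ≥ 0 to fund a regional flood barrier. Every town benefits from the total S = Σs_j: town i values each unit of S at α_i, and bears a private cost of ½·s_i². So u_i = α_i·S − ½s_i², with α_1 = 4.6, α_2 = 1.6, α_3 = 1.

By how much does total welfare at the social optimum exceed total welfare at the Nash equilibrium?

38.28

Town i's FOC: ∂u_i/∂s_i = α_i − s_i = 0, so s_i* = α_i.
NE contributions = (4.6, 1.6, 1); S = 7.2.
W^NE = (Σα)·S − ½Σα_i² = 7.2² − ½·24.72 = 39.48.
Planner sets s_i = Σα_j = 7.2 for every i, so S^SO = 3·7.2 = 21.6.
W^SO = (Σα)·S^SO − ½·3·(Σα)² = (3/2)·7.2² = 77.76.
Deadweight loss = W^SO − W^NE = 38.28.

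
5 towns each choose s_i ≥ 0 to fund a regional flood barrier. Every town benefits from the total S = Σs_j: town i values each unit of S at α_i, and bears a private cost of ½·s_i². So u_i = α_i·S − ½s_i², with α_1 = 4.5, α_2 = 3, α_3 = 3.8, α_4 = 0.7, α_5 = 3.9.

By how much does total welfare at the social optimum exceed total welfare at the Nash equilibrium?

408.91

Town i's FOC: ∂u_i/∂s_i = α_i − s_i = 0, so s_i* = α_i.
NE contributions = (4.5, 3, 3.8, 0.7, 3.9); S = 15.9.
W^NE = (Σα)·S − ½Σα_i² = 15.9² − ½·59.39 = 223.115.
Planner sets s_i = Σα_j = 15.9 for every i, so S^SO = 5·15.9 = 79.5.
W^SO = (Σα)·S^SO − ½·5·(Σα)² = (5/2)·15.9² = 632.025.
Deadweight loss = W^SO − W^NE = 408.91.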